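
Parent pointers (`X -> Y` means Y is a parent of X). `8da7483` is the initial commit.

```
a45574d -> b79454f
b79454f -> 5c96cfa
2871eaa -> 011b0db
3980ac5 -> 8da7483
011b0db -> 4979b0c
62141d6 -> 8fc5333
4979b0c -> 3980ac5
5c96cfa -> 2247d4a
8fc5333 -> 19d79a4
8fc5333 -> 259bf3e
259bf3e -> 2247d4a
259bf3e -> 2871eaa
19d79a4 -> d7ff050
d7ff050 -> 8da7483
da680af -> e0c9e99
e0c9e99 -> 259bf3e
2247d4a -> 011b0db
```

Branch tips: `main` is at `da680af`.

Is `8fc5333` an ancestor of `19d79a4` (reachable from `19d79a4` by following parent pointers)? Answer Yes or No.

Ancestors of 19d79a4: {19d79a4, 8da7483, d7ff050}.
8fc5333 is not in that set, so it is not an ancestor of 19d79a4.

No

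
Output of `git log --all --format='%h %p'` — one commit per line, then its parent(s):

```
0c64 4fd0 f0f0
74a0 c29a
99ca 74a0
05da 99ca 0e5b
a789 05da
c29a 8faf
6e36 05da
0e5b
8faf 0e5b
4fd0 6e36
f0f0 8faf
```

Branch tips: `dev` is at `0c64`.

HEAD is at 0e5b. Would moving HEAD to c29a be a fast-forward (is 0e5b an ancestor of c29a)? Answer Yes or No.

A fast-forward from 0e5b to c29a is possible iff 0e5b is an ancestor of c29a.
Ancestors of c29a: {0e5b, 8faf, c29a}.
0e5b is among them, so fast-forward is possible.

Yes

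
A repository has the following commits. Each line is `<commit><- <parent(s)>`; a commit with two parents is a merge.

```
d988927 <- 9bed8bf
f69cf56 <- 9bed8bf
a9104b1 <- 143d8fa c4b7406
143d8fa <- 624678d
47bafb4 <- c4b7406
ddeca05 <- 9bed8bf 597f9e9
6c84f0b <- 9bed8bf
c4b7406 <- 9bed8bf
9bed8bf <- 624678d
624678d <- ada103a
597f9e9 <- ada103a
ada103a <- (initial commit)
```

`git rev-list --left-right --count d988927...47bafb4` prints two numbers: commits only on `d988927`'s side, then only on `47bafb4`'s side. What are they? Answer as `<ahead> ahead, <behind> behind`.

1 ahead, 2 behind

Reachable from d988927: {624678d, 9bed8bf, ada103a, d988927}.
Reachable from 47bafb4: {47bafb4, 624678d, 9bed8bf, ada103a, c4b7406}.
Only in d988927's history (ahead): {d988927} — 1.
Only in 47bafb4's history (behind): {47bafb4, c4b7406} — 2.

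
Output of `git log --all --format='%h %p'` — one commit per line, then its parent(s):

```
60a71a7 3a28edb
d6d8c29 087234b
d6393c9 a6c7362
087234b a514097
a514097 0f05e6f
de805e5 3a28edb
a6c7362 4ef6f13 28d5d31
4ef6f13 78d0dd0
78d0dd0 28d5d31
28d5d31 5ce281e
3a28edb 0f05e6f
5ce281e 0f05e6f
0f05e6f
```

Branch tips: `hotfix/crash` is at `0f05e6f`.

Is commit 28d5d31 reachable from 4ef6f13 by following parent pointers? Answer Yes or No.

Yes

Ancestors of 4ef6f13 (commits reachable by following parents): {0f05e6f, 28d5d31, 4ef6f13, 5ce281e, 78d0dd0}.
28d5d31 is in that set, so it is an ancestor of 4ef6f13.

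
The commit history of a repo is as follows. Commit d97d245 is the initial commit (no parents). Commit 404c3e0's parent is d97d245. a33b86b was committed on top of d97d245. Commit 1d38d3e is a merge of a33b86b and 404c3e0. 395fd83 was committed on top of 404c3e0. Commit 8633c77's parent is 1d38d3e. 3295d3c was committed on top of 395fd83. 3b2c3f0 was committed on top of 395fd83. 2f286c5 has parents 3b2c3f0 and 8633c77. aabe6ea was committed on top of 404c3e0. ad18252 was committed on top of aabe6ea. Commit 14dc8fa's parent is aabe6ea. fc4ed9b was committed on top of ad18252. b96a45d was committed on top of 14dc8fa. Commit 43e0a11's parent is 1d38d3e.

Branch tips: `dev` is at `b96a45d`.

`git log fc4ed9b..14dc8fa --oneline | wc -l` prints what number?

Reachable from 14dc8fa: {14dc8fa, 404c3e0, aabe6ea, d97d245}.
Reachable from fc4ed9b: {404c3e0, aabe6ea, ad18252, d97d245, fc4ed9b}.
In 14dc8fa's history but not fc4ed9b's: {14dc8fa} — 1 commit.

1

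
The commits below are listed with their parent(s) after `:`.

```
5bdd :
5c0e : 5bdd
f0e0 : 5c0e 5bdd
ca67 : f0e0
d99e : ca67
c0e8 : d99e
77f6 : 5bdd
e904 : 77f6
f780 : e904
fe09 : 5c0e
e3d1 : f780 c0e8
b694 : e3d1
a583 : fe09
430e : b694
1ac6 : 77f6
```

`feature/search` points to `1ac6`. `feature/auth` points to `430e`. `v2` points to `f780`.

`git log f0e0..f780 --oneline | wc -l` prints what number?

3

Reachable from f780: {5bdd, 77f6, e904, f780}.
Reachable from f0e0: {5bdd, 5c0e, f0e0}.
In f780's history but not f0e0's: {77f6, e904, f780} — 3 commits.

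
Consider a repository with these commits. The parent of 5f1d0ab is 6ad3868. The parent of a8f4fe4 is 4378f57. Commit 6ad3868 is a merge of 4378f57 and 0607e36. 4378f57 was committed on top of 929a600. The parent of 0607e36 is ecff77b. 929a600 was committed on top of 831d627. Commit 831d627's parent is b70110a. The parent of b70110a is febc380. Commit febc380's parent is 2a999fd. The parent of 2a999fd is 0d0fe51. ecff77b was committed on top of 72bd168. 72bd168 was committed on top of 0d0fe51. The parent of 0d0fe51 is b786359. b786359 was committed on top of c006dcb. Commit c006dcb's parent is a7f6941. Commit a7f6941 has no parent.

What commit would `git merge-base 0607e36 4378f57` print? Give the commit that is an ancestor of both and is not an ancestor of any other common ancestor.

0d0fe51

Ancestors of 0607e36: {0607e36, 0d0fe51, 72bd168, a7f6941, b786359, c006dcb, ecff77b}.
Ancestors of 4378f57: {0d0fe51, 2a999fd, 4378f57, 831d627, 929a600, a7f6941, b70110a, b786359, c006dcb, febc380}.
Common ancestors: {0d0fe51, a7f6941, b786359, c006dcb}.
Among these, 0d0fe51 is not an ancestor of any other common ancestor — it is the merge base.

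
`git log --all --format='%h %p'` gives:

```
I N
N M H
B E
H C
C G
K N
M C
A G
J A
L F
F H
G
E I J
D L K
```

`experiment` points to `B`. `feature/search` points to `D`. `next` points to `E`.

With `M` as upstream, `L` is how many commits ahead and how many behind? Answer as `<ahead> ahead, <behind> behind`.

3 ahead, 1 behind

Reachable from L: {C, F, G, H, L}.
Reachable from M: {C, G, M}.
Only in L's history (ahead): {F, H, L} — 3.
Only in M's history (behind): {M} — 1.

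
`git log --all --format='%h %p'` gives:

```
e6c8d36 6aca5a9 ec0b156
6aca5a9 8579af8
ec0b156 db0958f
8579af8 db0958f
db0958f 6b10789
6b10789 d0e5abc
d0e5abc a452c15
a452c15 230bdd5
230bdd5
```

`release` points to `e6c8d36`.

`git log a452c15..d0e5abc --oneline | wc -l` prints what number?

Reachable from d0e5abc: {230bdd5, a452c15, d0e5abc}.
Reachable from a452c15: {230bdd5, a452c15}.
In d0e5abc's history but not a452c15's: {d0e5abc} — 1 commit.

1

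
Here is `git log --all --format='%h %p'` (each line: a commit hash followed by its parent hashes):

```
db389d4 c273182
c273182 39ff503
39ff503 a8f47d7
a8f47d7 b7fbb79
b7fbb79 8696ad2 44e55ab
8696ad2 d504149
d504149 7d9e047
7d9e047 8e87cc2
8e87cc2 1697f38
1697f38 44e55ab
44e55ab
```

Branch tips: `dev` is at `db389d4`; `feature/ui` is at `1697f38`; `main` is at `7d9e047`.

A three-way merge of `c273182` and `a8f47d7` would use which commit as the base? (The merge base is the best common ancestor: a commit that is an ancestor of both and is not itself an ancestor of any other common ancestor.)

a8f47d7

Ancestors of c273182: {1697f38, 39ff503, 44e55ab, 7d9e047, 8696ad2, 8e87cc2, a8f47d7, b7fbb79, c273182, d504149}.
Ancestors of a8f47d7: {1697f38, 44e55ab, 7d9e047, 8696ad2, 8e87cc2, a8f47d7, b7fbb79, d504149}.
Common ancestors: {1697f38, 44e55ab, 7d9e047, 8696ad2, 8e87cc2, a8f47d7, b7fbb79, d504149}.
Among these, a8f47d7 is not an ancestor of any other common ancestor — it is the merge base.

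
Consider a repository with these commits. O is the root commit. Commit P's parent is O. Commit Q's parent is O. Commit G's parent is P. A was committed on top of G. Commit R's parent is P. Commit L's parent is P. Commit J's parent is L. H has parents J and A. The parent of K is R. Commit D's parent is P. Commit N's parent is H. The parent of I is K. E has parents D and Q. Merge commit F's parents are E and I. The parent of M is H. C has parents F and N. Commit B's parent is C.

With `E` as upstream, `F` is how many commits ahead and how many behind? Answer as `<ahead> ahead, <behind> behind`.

Reachable from F: {D, E, F, I, K, O, P, Q, R}.
Reachable from E: {D, E, O, P, Q}.
Only in F's history (ahead): {F, I, K, R} — 4.
Only in E's history (behind): {} — 0.

4 ahead, 0 behind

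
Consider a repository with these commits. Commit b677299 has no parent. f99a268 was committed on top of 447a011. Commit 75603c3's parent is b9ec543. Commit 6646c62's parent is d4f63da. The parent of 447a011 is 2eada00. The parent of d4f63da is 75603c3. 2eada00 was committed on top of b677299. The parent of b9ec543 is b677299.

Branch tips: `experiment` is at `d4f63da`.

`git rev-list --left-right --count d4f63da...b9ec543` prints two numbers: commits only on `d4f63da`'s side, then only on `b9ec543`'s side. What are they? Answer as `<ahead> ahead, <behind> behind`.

Reachable from d4f63da: {75603c3, b677299, b9ec543, d4f63da}.
Reachable from b9ec543: {b677299, b9ec543}.
Only in d4f63da's history (ahead): {75603c3, d4f63da} — 2.
Only in b9ec543's history (behind): {} — 0.

2 ahead, 0 behind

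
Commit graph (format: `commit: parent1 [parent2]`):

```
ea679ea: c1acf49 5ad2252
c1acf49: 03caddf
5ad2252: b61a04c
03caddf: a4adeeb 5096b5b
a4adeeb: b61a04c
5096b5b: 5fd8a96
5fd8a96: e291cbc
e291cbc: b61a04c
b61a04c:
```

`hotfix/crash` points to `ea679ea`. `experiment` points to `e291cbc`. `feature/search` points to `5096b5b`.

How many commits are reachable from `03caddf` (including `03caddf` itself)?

6

Walking parent pointers from 03caddf: reachable set = {03caddf, 5096b5b, 5fd8a96, a4adeeb, b61a04c, e291cbc}.
That is 6 commits.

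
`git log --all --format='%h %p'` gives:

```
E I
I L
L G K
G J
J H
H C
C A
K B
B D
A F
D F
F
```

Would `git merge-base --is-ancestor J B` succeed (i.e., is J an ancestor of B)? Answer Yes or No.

No

Ancestors of B: {B, D, F}.
J is not in that set, so it is not an ancestor of B.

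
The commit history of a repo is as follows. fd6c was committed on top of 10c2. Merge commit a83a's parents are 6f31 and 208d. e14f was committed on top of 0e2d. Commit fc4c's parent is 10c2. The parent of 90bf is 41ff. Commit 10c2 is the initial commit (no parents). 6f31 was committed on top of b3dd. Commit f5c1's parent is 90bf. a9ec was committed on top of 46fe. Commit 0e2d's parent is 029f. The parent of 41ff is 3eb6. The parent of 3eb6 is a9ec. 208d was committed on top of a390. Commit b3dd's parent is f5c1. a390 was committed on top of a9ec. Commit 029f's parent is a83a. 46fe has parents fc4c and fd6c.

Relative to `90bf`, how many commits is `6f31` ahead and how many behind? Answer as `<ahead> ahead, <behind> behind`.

3 ahead, 0 behind

Reachable from 6f31: {10c2, 3eb6, 41ff, 46fe, 6f31, 90bf, a9ec, b3dd, f5c1, fc4c, fd6c}.
Reachable from 90bf: {10c2, 3eb6, 41ff, 46fe, 90bf, a9ec, fc4c, fd6c}.
Only in 6f31's history (ahead): {6f31, b3dd, f5c1} — 3.
Only in 90bf's history (behind): {} — 0.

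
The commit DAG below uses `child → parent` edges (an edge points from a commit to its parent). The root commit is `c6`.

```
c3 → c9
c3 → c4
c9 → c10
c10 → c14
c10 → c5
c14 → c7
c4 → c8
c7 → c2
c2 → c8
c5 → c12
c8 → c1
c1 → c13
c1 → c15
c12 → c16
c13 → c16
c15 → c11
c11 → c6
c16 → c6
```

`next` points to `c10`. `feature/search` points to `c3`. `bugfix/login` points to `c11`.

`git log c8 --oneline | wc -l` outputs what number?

Walking parent pointers from c8: reachable set = {c1, c11, c13, c15, c16, c6, c8}.
That is 7 commits.

7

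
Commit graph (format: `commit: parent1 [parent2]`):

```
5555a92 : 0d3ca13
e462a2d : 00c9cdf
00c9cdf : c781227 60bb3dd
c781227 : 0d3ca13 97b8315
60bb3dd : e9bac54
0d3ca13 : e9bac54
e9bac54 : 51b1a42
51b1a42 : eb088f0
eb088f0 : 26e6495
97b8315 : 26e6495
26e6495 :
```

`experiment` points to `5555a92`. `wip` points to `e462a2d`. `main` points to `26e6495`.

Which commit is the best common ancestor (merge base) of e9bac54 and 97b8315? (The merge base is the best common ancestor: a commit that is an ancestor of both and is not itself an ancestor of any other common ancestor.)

Ancestors of e9bac54: {26e6495, 51b1a42, e9bac54, eb088f0}.
Ancestors of 97b8315: {26e6495, 97b8315}.
Common ancestors: {26e6495}.
The only common ancestor is 26e6495, so it is the merge base.

26e6495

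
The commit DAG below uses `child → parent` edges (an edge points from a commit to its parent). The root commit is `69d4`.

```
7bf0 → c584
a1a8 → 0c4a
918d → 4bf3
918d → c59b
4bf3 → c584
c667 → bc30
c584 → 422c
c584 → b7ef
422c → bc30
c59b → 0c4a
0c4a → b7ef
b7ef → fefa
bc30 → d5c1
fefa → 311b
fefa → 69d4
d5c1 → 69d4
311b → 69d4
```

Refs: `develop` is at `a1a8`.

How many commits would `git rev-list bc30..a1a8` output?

5

Reachable from a1a8: {0c4a, 311b, 69d4, a1a8, b7ef, fefa}.
Reachable from bc30: {69d4, bc30, d5c1}.
In a1a8's history but not bc30's: {0c4a, 311b, a1a8, b7ef, fefa} — 5 commits.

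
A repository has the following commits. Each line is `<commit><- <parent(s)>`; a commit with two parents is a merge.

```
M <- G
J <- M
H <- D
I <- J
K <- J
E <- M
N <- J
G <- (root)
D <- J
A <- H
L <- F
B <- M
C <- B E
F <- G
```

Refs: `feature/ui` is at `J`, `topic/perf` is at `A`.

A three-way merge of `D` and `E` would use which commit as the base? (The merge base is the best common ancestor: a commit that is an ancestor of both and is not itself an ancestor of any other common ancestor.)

M

Ancestors of D: {D, G, J, M}.
Ancestors of E: {E, G, M}.
Common ancestors: {G, M}.
Among these, M is not an ancestor of any other common ancestor — it is the merge base.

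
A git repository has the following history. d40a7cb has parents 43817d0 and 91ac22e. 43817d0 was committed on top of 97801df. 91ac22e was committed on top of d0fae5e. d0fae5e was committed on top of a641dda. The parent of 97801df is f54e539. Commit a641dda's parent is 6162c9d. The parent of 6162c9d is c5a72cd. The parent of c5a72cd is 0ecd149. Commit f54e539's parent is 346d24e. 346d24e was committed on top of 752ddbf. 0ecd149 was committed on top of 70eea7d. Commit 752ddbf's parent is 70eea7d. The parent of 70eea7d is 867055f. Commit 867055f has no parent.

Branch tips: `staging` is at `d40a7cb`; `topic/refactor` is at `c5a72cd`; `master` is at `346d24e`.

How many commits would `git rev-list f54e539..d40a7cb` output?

Reachable from d40a7cb: {0ecd149, 346d24e, 43817d0, 6162c9d, 70eea7d, 752ddbf, 867055f, 91ac22e, 97801df, a641dda, c5a72cd, d0fae5e, d40a7cb, f54e539}.
Reachable from f54e539: {346d24e, 70eea7d, 752ddbf, 867055f, f54e539}.
In d40a7cb's history but not f54e539's: {0ecd149, 43817d0, 6162c9d, 91ac22e, 97801df, a641dda, c5a72cd, d0fae5e, d40a7cb} — 9 commits.

9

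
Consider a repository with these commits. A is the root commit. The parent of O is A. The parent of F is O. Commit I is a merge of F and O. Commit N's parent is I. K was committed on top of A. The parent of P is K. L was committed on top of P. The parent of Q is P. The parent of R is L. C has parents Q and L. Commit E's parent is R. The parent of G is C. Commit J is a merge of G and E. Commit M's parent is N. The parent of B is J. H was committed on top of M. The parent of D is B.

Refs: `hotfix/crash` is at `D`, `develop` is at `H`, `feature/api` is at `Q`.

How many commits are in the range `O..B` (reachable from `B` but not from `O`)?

10

Reachable from B: {A, B, C, E, G, J, K, L, P, Q, R}.
Reachable from O: {A, O}.
In B's history but not O's: {B, C, E, G, J, K, L, P, Q, R} — 10 commits.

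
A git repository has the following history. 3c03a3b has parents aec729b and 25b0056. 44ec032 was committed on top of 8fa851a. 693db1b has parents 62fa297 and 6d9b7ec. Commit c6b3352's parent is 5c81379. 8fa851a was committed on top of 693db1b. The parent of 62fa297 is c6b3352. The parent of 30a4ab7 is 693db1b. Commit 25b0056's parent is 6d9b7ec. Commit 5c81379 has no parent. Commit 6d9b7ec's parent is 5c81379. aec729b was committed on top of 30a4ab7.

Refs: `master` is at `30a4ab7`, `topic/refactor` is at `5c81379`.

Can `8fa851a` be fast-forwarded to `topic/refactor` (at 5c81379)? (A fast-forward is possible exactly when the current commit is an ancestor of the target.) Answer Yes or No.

No

A fast-forward from 8fa851a to 5c81379 is possible iff 8fa851a is an ancestor of 5c81379.
Ancestors of 5c81379: {5c81379}.
8fa851a is not among them, so fast-forward is not possible.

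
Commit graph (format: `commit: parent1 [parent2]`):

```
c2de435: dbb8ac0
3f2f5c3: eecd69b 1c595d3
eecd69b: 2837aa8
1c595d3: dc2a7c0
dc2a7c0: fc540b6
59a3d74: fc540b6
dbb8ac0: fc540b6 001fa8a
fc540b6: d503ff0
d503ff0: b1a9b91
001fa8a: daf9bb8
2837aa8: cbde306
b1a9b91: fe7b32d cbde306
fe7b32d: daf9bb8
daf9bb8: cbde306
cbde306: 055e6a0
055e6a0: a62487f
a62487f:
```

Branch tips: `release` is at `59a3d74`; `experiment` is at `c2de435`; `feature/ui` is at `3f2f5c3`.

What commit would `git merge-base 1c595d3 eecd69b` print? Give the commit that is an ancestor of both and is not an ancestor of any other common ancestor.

Ancestors of 1c595d3: {055e6a0, 1c595d3, a62487f, b1a9b91, cbde306, d503ff0, daf9bb8, dc2a7c0, fc540b6, fe7b32d}.
Ancestors of eecd69b: {055e6a0, 2837aa8, a62487f, cbde306, eecd69b}.
Common ancestors: {055e6a0, a62487f, cbde306}.
Among these, cbde306 is not an ancestor of any other common ancestor — it is the merge base.

cbde306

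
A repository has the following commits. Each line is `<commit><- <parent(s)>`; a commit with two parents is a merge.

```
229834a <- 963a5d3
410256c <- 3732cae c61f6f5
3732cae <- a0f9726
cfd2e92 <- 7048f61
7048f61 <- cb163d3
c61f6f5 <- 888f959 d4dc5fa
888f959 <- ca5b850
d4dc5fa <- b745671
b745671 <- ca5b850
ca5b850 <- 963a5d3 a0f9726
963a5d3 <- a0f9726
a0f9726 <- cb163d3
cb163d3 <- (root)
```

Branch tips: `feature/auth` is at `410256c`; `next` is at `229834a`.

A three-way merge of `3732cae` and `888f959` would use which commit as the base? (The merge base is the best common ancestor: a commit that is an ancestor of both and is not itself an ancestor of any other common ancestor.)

Ancestors of 3732cae: {3732cae, a0f9726, cb163d3}.
Ancestors of 888f959: {888f959, 963a5d3, a0f9726, ca5b850, cb163d3}.
Common ancestors: {a0f9726, cb163d3}.
Among these, a0f9726 is not an ancestor of any other common ancestor — it is the merge base.

a0f9726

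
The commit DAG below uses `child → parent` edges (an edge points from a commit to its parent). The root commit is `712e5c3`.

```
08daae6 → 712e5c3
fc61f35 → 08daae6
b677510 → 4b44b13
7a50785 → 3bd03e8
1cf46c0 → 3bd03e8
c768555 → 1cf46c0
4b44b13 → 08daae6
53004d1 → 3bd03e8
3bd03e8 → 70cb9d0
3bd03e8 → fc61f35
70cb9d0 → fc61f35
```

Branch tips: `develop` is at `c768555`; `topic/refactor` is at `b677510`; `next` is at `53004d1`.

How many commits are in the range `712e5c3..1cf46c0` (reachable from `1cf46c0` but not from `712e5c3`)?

5

Reachable from 1cf46c0: {08daae6, 1cf46c0, 3bd03e8, 70cb9d0, 712e5c3, fc61f35}.
Reachable from 712e5c3: {712e5c3}.
In 1cf46c0's history but not 712e5c3's: {08daae6, 1cf46c0, 3bd03e8, 70cb9d0, fc61f35} — 5 commits.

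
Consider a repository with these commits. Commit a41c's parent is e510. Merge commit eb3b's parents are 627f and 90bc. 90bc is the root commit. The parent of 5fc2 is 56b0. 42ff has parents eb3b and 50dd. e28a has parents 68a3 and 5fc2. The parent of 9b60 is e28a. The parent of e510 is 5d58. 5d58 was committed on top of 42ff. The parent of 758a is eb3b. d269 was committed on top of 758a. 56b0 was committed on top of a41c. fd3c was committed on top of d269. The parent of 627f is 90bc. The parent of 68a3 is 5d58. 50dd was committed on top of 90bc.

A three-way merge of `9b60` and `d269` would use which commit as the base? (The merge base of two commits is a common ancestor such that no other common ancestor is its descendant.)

eb3b

Ancestors of 9b60: {42ff, 50dd, 56b0, 5d58, 5fc2, 627f, 68a3, 90bc, 9b60, a41c, e28a, e510, eb3b}.
Ancestors of d269: {627f, 758a, 90bc, d269, eb3b}.
Common ancestors: {627f, 90bc, eb3b}.
Among these, eb3b is not an ancestor of any other common ancestor — it is the merge base.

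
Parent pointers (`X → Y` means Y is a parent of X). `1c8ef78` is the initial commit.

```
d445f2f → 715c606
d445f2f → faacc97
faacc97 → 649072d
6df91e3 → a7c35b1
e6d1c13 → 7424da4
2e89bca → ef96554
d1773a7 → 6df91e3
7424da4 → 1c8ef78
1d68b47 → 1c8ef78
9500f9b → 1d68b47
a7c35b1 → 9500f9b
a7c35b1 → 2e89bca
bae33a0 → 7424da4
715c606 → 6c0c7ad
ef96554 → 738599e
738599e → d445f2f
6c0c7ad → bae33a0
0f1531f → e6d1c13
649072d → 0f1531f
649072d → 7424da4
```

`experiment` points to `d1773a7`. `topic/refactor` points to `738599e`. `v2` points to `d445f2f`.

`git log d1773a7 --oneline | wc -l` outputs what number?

18

Walking parent pointers from d1773a7: reachable set = {0f1531f, 1c8ef78, 1d68b47, 2e89bca, 649072d, 6c0c7ad, 6df91e3, 715c606, 738599e, 7424da4, 9500f9b, a7c35b1, bae33a0, d1773a7, d445f2f, e6d1c13, ef96554, faacc97}.
That is 18 commits.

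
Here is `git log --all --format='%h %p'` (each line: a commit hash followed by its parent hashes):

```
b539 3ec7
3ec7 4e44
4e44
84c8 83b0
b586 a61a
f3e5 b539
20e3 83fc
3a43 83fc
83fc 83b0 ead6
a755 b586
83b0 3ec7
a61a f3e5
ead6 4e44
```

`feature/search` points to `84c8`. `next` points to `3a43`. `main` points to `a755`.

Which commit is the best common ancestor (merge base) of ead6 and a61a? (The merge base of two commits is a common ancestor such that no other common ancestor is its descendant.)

Ancestors of ead6: {4e44, ead6}.
Ancestors of a61a: {3ec7, 4e44, a61a, b539, f3e5}.
Common ancestors: {4e44}.
The only common ancestor is 4e44, so it is the merge base.

4e44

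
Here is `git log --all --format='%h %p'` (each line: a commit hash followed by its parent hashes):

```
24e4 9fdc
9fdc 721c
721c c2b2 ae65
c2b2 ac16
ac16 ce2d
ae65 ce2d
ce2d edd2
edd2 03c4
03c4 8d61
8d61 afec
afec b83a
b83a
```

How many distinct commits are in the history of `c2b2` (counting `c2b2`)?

8

Walking parent pointers from c2b2: reachable set = {03c4, 8d61, ac16, afec, b83a, c2b2, ce2d, edd2}.
That is 8 commits.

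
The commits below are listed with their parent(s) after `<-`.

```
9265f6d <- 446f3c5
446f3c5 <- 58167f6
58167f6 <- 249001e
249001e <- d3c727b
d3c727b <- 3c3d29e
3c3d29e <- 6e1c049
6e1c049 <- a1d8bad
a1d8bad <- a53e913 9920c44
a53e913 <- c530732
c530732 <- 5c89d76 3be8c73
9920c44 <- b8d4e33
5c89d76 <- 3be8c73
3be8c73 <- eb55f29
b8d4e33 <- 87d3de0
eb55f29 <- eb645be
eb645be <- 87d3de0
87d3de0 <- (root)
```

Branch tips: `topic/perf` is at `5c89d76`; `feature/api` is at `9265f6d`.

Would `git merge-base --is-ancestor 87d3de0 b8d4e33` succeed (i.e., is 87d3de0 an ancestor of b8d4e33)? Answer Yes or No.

Yes

Ancestors of b8d4e33 (commits reachable by following parents): {87d3de0, b8d4e33}.
87d3de0 is in that set, so it is an ancestor of b8d4e33.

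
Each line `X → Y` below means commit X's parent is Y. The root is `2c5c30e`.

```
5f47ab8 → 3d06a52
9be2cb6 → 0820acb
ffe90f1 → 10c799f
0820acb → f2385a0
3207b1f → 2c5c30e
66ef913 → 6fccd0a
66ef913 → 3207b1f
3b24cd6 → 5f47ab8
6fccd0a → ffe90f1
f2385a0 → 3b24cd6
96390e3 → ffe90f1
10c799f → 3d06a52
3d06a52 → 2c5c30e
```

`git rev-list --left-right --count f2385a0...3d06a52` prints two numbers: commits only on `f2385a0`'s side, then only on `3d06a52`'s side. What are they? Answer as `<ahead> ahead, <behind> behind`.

3 ahead, 0 behind

Reachable from f2385a0: {2c5c30e, 3b24cd6, 3d06a52, 5f47ab8, f2385a0}.
Reachable from 3d06a52: {2c5c30e, 3d06a52}.
Only in f2385a0's history (ahead): {3b24cd6, 5f47ab8, f2385a0} — 3.
Only in 3d06a52's history (behind): {} — 0.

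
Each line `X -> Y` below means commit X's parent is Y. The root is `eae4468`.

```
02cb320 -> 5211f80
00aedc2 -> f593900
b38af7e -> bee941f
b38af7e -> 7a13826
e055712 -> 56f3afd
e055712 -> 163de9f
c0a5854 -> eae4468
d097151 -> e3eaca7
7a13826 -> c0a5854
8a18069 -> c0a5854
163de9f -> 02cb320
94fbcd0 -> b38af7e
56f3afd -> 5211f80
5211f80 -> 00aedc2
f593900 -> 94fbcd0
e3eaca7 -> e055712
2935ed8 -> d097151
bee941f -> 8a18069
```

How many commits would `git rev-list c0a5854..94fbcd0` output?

5

Reachable from 94fbcd0: {7a13826, 8a18069, 94fbcd0, b38af7e, bee941f, c0a5854, eae4468}.
Reachable from c0a5854: {c0a5854, eae4468}.
In 94fbcd0's history but not c0a5854's: {7a13826, 8a18069, 94fbcd0, b38af7e, bee941f} — 5 commits.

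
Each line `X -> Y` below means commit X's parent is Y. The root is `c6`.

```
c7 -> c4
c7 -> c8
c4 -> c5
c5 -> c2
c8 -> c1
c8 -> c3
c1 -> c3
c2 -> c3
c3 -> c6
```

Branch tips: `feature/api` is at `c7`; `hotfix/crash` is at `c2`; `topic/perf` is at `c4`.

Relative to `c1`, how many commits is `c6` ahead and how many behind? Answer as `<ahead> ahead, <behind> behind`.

Reachable from c6: {c6}.
Reachable from c1: {c1, c3, c6}.
Only in c6's history (ahead): {} — 0.
Only in c1's history (behind): {c1, c3} — 2.

0 ahead, 2 behind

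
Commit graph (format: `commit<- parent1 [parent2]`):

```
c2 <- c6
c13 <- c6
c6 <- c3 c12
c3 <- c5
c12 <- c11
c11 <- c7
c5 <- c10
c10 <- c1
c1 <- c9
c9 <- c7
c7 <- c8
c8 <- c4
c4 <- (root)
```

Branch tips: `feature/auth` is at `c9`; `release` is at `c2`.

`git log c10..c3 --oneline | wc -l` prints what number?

2

Reachable from c3: {c1, c10, c3, c4, c5, c7, c8, c9}.
Reachable from c10: {c1, c10, c4, c7, c8, c9}.
In c3's history but not c10's: {c3, c5} — 2 commits.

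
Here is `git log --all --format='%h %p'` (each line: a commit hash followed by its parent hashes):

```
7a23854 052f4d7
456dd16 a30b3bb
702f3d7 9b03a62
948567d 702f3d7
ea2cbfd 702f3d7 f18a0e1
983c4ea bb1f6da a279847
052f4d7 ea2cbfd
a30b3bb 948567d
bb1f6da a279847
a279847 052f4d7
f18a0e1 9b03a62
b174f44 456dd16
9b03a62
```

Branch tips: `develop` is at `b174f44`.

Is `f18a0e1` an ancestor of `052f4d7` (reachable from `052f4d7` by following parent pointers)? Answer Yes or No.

Yes

Ancestors of 052f4d7 (commits reachable by following parents): {052f4d7, 702f3d7, 9b03a62, ea2cbfd, f18a0e1}.
f18a0e1 is in that set, so it is an ancestor of 052f4d7.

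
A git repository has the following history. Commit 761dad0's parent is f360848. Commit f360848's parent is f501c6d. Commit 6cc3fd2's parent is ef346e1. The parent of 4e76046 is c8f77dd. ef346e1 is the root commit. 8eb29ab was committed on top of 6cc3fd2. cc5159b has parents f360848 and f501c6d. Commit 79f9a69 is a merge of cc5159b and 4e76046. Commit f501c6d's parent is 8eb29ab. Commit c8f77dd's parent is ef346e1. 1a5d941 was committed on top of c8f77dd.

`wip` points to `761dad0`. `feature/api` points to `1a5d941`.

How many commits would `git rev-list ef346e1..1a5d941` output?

2

Reachable from 1a5d941: {1a5d941, c8f77dd, ef346e1}.
Reachable from ef346e1: {ef346e1}.
In 1a5d941's history but not ef346e1's: {1a5d941, c8f77dd} — 2 commits.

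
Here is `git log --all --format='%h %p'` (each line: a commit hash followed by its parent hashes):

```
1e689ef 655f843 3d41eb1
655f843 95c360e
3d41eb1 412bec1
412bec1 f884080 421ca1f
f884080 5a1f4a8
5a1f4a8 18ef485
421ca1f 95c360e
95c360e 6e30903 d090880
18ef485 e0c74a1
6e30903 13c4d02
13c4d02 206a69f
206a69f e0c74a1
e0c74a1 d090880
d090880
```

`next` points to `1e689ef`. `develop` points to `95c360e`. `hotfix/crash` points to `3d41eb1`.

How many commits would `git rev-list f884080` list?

5

Walking parent pointers from f884080: reachable set = {18ef485, 5a1f4a8, d090880, e0c74a1, f884080}.
That is 5 commits.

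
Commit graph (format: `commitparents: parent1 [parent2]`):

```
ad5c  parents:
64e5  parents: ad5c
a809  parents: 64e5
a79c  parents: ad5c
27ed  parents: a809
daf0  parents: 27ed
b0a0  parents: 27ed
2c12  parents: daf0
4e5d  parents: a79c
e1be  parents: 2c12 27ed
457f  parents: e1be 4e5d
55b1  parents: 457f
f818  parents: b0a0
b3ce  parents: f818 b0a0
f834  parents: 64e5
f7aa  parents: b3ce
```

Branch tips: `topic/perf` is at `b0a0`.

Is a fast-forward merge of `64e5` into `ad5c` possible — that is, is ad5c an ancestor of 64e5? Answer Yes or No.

A fast-forward from ad5c to 64e5 is possible iff ad5c is an ancestor of 64e5.
Ancestors of 64e5: {64e5, ad5c}.
ad5c is among them, so fast-forward is possible.

Yes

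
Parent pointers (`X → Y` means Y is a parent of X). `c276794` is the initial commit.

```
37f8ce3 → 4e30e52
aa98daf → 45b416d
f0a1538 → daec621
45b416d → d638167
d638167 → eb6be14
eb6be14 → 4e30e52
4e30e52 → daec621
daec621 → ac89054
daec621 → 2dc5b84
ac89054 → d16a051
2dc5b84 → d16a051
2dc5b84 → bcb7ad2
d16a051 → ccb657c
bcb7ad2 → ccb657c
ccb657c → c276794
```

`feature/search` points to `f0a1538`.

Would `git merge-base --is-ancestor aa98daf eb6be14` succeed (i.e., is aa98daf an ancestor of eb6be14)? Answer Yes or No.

No

Ancestors of eb6be14: {2dc5b84, 4e30e52, ac89054, bcb7ad2, c276794, ccb657c, d16a051, daec621, eb6be14}.
aa98daf is not in that set, so it is not an ancestor of eb6be14.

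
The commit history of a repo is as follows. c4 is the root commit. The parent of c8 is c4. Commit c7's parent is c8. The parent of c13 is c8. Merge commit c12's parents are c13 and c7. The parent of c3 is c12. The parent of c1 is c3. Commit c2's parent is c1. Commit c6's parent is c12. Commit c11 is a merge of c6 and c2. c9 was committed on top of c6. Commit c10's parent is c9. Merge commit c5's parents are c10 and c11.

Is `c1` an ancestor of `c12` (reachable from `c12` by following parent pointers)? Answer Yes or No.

No

Ancestors of c12: {c12, c13, c4, c7, c8}.
c1 is not in that set, so it is not an ancestor of c12.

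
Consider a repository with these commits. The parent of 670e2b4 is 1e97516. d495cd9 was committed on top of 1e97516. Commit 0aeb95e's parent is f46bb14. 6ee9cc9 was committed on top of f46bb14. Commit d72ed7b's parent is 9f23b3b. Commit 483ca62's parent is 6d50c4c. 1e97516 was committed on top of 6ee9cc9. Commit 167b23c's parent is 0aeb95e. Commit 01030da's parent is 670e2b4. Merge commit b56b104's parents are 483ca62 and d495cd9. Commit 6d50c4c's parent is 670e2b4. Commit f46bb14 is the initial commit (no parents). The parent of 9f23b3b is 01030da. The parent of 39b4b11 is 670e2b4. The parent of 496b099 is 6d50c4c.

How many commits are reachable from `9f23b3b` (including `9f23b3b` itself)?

Walking parent pointers from 9f23b3b: reachable set = {01030da, 1e97516, 670e2b4, 6ee9cc9, 9f23b3b, f46bb14}.
That is 6 commits.

6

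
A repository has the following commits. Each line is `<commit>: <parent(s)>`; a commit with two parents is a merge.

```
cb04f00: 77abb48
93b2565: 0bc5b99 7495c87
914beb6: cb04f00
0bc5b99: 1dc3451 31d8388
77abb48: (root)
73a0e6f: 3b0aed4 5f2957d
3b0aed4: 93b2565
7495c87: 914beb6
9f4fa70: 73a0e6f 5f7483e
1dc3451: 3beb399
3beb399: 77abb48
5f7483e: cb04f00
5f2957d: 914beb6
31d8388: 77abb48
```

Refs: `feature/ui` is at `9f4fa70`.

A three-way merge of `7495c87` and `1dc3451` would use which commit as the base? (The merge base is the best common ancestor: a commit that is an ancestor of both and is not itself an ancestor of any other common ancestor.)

Ancestors of 7495c87: {7495c87, 77abb48, 914beb6, cb04f00}.
Ancestors of 1dc3451: {1dc3451, 3beb399, 77abb48}.
Common ancestors: {77abb48}.
The only common ancestor is 77abb48, so it is the merge base.

77abb48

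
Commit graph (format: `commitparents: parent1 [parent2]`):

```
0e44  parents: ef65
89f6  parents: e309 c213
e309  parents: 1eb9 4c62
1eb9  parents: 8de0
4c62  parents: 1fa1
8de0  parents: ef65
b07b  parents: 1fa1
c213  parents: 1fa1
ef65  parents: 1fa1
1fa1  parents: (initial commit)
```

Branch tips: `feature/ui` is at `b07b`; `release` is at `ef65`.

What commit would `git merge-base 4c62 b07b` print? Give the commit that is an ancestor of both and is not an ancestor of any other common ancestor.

Ancestors of 4c62: {1fa1, 4c62}.
Ancestors of b07b: {1fa1, b07b}.
Common ancestors: {1fa1}.
The only common ancestor is 1fa1, so it is the merge base.

1fa1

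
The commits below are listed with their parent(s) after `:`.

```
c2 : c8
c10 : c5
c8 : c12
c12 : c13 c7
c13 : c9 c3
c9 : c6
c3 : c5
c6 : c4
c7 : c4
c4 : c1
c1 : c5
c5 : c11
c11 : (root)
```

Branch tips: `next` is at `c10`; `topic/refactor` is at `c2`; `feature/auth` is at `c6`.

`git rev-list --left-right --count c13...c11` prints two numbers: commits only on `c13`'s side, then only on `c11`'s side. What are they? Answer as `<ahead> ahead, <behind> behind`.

7 ahead, 0 behind

Reachable from c13: {c1, c11, c13, c3, c4, c5, c6, c9}.
Reachable from c11: {c11}.
Only in c13's history (ahead): {c1, c13, c3, c4, c5, c6, c9} — 7.
Only in c11's history (behind): {} — 0.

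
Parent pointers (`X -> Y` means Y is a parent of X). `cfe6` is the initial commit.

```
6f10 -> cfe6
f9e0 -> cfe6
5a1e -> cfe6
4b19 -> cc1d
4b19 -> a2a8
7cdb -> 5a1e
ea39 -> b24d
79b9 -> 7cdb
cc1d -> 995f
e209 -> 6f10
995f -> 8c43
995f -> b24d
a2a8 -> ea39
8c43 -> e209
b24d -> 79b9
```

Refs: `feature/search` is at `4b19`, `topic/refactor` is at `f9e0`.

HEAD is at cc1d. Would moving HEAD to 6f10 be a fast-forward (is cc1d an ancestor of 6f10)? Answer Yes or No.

No

A fast-forward from cc1d to 6f10 is possible iff cc1d is an ancestor of 6f10.
Ancestors of 6f10: {6f10, cfe6}.
cc1d is not among them, so fast-forward is not possible.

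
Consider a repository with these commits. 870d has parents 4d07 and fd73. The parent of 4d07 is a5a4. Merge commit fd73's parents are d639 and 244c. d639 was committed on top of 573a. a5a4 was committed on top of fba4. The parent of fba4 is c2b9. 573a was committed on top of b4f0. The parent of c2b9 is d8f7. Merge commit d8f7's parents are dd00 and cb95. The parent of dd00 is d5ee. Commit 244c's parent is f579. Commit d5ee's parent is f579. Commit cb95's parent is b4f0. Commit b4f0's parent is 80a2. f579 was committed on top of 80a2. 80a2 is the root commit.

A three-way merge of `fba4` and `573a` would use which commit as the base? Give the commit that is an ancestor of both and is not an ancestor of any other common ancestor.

b4f0

Ancestors of fba4: {80a2, b4f0, c2b9, cb95, d5ee, d8f7, dd00, f579, fba4}.
Ancestors of 573a: {573a, 80a2, b4f0}.
Common ancestors: {80a2, b4f0}.
Among these, b4f0 is not an ancestor of any other common ancestor — it is the merge base.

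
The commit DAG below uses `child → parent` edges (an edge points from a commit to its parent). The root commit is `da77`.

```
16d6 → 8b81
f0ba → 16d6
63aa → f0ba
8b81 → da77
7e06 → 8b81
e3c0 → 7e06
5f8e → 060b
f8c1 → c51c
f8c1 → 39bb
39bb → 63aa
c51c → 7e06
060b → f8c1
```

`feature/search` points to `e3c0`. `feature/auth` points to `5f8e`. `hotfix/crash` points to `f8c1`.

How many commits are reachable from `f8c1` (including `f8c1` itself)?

Walking parent pointers from f8c1: reachable set = {16d6, 39bb, 63aa, 7e06, 8b81, c51c, da77, f0ba, f8c1}.
That is 9 commits.

9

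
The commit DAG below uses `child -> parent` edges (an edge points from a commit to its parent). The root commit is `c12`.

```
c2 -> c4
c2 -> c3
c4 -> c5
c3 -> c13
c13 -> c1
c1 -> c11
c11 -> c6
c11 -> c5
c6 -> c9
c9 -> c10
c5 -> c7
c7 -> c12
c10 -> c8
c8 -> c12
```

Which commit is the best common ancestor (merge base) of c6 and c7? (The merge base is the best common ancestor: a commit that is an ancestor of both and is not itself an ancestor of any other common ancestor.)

c12

Ancestors of c6: {c10, c12, c6, c8, c9}.
Ancestors of c7: {c12, c7}.
Common ancestors: {c12}.
The only common ancestor is c12, so it is the merge base.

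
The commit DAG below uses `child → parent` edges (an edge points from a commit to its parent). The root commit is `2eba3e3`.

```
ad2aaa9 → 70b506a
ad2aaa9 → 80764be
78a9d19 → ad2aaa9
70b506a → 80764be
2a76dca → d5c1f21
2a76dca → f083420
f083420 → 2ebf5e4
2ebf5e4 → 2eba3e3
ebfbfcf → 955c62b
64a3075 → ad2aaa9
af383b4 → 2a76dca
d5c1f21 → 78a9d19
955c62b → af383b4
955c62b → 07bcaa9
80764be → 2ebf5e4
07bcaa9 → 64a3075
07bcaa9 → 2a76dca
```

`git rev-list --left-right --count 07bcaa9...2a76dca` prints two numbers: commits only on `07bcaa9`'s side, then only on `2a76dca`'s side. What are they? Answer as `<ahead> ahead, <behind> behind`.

2 ahead, 0 behind

Reachable from 07bcaa9: {07bcaa9, 2a76dca, 2eba3e3, 2ebf5e4, 64a3075, 70b506a, 78a9d19, 80764be, ad2aaa9, d5c1f21, f083420}.
Reachable from 2a76dca: {2a76dca, 2eba3e3, 2ebf5e4, 70b506a, 78a9d19, 80764be, ad2aaa9, d5c1f21, f083420}.
Only in 07bcaa9's history (ahead): {07bcaa9, 64a3075} — 2.
Only in 2a76dca's history (behind): {} — 0.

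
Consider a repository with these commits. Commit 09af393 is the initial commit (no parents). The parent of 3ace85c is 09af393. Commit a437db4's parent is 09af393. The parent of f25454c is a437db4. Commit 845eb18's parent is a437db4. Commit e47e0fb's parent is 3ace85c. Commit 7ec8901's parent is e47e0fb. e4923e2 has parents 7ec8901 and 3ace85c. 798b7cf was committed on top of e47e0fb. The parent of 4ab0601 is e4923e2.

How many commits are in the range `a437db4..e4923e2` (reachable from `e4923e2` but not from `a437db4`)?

Reachable from e4923e2: {09af393, 3ace85c, 7ec8901, e47e0fb, e4923e2}.
Reachable from a437db4: {09af393, a437db4}.
In e4923e2's history but not a437db4's: {3ace85c, 7ec8901, e47e0fb, e4923e2} — 4 commits.

4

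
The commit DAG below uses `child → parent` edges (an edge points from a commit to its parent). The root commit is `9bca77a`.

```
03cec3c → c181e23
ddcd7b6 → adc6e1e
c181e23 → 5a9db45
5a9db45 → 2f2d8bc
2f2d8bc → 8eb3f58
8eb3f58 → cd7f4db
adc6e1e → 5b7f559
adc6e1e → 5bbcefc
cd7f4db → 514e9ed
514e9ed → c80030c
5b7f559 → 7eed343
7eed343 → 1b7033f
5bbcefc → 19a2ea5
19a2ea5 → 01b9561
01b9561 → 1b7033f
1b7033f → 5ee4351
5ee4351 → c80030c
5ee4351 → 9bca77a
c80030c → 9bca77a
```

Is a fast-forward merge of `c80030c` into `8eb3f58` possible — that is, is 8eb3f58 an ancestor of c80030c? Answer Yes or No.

A fast-forward from 8eb3f58 to c80030c is possible iff 8eb3f58 is an ancestor of c80030c.
Ancestors of c80030c: {9bca77a, c80030c}.
8eb3f58 is not among them, so fast-forward is not possible.

No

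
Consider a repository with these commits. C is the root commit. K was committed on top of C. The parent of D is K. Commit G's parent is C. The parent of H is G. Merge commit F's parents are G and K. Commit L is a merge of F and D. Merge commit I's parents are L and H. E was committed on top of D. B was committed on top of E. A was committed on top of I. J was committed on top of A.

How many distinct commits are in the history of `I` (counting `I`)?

8

Walking parent pointers from I: reachable set = {C, D, F, G, H, I, K, L}.
That is 8 commits.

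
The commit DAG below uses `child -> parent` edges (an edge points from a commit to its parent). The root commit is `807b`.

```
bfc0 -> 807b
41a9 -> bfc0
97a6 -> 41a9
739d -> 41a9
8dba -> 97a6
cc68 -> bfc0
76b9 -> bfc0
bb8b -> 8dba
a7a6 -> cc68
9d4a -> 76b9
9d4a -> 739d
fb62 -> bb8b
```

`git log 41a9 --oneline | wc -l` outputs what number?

3

Walking parent pointers from 41a9: reachable set = {41a9, 807b, bfc0}.
That is 3 commits.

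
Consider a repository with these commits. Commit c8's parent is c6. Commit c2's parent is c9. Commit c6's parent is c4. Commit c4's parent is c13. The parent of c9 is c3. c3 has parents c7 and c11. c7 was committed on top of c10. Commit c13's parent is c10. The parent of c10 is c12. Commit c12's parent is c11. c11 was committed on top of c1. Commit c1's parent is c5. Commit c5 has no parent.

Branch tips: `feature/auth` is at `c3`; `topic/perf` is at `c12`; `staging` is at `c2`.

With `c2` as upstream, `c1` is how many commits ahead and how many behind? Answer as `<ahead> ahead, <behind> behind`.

0 ahead, 7 behind

Reachable from c1: {c1, c5}.
Reachable from c2: {c1, c10, c11, c12, c2, c3, c5, c7, c9}.
Only in c1's history (ahead): {} — 0.
Only in c2's history (behind): {c10, c11, c12, c2, c3, c7, c9} — 7.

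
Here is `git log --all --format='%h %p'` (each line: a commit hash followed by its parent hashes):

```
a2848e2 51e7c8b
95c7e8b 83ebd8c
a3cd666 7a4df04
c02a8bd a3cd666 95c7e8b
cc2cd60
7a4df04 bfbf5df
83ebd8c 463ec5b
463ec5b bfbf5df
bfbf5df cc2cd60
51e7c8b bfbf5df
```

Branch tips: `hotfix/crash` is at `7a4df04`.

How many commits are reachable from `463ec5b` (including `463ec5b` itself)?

Walking parent pointers from 463ec5b: reachable set = {463ec5b, bfbf5df, cc2cd60}.
That is 3 commits.

3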